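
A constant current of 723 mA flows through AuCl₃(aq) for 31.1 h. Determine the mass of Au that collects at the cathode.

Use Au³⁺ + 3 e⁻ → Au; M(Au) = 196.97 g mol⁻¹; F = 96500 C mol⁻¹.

55.1 g

Q = I·t = 0.7230 A × 111960 s = 80950 C.
n(e⁻) = Q/F = 80950 / 96500 = 0.8388 mol.
Au³⁺ + 3 e⁻ → Au, so n(Au) = n(e⁻)/3 = 0.2796 mol.
m = n·M = 0.2796 × 196.97 = 55.1 g.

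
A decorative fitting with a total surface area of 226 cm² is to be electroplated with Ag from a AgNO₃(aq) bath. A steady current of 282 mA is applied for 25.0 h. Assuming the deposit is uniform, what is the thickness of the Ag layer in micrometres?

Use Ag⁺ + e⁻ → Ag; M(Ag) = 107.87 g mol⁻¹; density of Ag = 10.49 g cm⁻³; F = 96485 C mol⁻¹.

Q = I·t = 0.2820 × 90000 = 25380 C; n(e⁻) = 0.2630 mol.
n(Ag) = n(e⁻)/1 = 0.2630 mol, so m = 0.2630 × 107.87 = 28.37 g.
Volume = m/ρ = 28.37 / 10.49 = 2.705 cm³.
Thickness = V/A = 2.705 / 226 = 0.0120 cm = 120 μm.

120 μm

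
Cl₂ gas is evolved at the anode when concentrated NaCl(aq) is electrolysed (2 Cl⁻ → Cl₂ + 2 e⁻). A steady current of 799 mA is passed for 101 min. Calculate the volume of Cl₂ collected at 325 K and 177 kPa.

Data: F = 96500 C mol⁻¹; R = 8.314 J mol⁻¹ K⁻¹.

0.383 L

Q = I·t = 0.7990 A × 6060.0 s = 4842 C.
n(e⁻) = Q/F = 4842 / 96500 = 0.05018 mol.
2 electrons are transferred per Cl₂ molecule, so n(Cl₂) = 0.05018 / 2 = 0.02509 mol.
V = nRT/P = (0.02509 × 8.314 × 325) / (177 × 10³ Pa) = 3.83 × 10⁻⁴ m³ = 0.383 L.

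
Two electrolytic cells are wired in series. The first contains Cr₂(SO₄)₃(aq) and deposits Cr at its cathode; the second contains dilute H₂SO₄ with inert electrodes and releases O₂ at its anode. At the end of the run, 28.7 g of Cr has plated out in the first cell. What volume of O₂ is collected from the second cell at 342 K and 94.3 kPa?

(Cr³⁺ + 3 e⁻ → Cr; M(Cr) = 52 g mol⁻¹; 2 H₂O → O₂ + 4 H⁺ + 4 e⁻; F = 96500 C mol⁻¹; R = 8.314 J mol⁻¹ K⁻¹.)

12.5 L

n(Cr) = 28.7 / 52 = 0.5519 mol, so n(e⁻) = 3 × 0.5519 = 1.656 mol.
The cells are in series, so the same 1.656 mol of electrons passes through the second cell.
2 H₂O → O₂ + 4 H⁺ + 4 e⁻ — 4 mol e⁻ per mol O₂, so n(O₂) = 1.656/4 = 0.4139 mol.
V = nRT/P = (0.4139 × 8.314 × 342) / (94.3 × 10³) = 0.0125 m³ = 12.5 L.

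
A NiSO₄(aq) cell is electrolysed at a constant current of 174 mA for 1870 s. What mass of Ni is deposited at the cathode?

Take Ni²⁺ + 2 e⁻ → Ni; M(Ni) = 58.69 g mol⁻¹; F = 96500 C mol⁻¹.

0.0989 g

Q = I·t = 0.1740 A × 1870.0 s = 325.4 C.
n(e⁻) = Q/F = 325.4 / 96500 = 0.003372 mol.
Ni²⁺ + 2 e⁻ → Ni, so n(Ni) = n(e⁻)/2 = 0.001686 mol.
m = n·M = 0.001686 × 58.69 = 0.0989 g.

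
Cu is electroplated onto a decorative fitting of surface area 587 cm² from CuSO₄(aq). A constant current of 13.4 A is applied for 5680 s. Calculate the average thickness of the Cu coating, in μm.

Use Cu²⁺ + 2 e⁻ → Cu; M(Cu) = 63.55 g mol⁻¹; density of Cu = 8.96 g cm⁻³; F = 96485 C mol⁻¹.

Q = I·t = 13.40 × 5680.0 = 76110 C; n(e⁻) = 0.7888 mol.
n(Cu) = n(e⁻)/2 = 0.3944 mol, so m = 0.3944 × 63.55 = 25.07 g.
Volume = m/ρ = 25.07 / 8.96 = 2.798 cm³.
Thickness = V/A = 2.798 / 587 = 0.00477 cm = 47.7 μm.

47.7 μm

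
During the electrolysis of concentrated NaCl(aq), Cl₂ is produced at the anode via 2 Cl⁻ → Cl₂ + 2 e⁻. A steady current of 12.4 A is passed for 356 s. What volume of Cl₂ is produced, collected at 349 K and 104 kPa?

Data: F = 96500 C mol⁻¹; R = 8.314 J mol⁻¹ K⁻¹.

Q = I·t = 12.40 A × 356.00 s = 4414 C.
n(e⁻) = Q/F = 4414 / 96500 = 0.04575 mol.
2 electrons are transferred per Cl₂ molecule, so n(Cl₂) = 0.04575 / 2 = 0.02287 mol.
V = nRT/P = (0.02287 × 8.314 × 349) / (104 × 10³ Pa) = 6.38 × 10⁻⁴ m³ = 0.638 L.

0.638 L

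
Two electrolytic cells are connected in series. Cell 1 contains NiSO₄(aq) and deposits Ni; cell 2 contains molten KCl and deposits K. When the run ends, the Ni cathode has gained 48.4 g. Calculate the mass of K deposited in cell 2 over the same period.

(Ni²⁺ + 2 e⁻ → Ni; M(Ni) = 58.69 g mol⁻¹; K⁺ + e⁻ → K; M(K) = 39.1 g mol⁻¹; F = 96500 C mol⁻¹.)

64.5 g

n(Ni) = 48.4 / 58.69 = 0.8247 mol.
Since Ni²⁺ + 2 e⁻ → Ni, n(e⁻) passed = 2 × 0.8247 = 1.649 mol.
Cells in series carry the same charge, so the same 1.649 mol of electrons passes through cell 2.
K⁺ + e⁻ → K, so n(K) = 1.649 / 1 = 1.649 mol.
m(K) = 1.649 × 39.1 = 64.5 g.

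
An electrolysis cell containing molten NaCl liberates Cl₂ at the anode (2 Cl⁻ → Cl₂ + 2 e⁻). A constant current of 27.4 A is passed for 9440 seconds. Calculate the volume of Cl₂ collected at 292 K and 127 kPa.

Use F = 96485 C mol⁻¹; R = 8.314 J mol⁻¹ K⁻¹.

Q = I·t = 27.40 A × 9440.0 s = 258700 C.
n(e⁻) = Q/F = 258700 / 96485 = 2.681 mol.
2 electrons are transferred per Cl₂ molecule, so n(Cl₂) = 2.681 / 2 = 1.340 mol.
V = nRT/P = (1.340 × 8.314 × 292) / (127 × 10³ Pa) = 0.0256 m³ = 25.6 L.

25.6 L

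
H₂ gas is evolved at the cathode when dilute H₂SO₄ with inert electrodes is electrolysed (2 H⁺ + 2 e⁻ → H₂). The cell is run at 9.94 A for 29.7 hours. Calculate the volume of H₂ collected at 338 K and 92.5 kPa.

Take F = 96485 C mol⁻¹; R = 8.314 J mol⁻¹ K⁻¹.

Q = I·t = 9.940 A × 106920 s = 1063000 C.
n(e⁻) = Q/F = 1063000 / 96485 = 11.02 mol.
2 electrons are transferred per H₂ molecule, so n(H₂) = 11.02 / 2 = 5.508 mol.
V = nRT/P = (5.508 × 8.314 × 338) / (92.5 × 10³ Pa) = 0.167 m³ = 167 L.

167 L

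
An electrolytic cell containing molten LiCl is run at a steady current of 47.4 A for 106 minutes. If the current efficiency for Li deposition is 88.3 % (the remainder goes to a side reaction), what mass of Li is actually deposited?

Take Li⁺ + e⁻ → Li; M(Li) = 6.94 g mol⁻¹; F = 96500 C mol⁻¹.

Q = I·t = 47.40 × 6360.0 = 301500 C.
n(e⁻) = 301500/96500 = 3.124 mol; theoretically n(Li) = 3.124/1 = 3.124 mol, m_theo = 21.68 g.
At 88.3 % efficiency, m_actual = 0.883 × 21.68 = 19.1 g.

19.1 g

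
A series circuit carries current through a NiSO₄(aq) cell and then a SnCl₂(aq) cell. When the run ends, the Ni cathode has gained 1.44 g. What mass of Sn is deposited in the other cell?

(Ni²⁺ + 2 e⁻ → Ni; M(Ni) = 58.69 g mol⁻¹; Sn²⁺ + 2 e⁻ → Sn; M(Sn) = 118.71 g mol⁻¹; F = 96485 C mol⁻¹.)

n(Ni) = 1.44 / 58.69 = 0.02454 mol.
Since Ni²⁺ + 2 e⁻ → Ni, n(e⁻) passed = 2 × 0.02454 = 0.04907 mol.
Cells in series carry the same charge, so the same 0.04907 mol of electrons passes through cell 2.
Sn²⁺ + 2 e⁻ → Sn, so n(Sn) = 0.04907 / 2 = 0.02454 mol.
m(Sn) = 0.02454 × 118.71 = 2.91 g.

2.91 g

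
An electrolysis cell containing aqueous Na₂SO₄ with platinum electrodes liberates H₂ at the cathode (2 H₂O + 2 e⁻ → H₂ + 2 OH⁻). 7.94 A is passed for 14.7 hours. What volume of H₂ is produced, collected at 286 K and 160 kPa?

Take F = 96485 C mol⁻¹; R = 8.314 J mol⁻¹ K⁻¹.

32.4 L

Q = I·t = 7.940 A × 52920 s = 420200 C.
n(e⁻) = Q/F = 420200 / 96485 = 4.355 mol.
2 electrons are transferred per H₂ molecule, so n(H₂) = 4.355 / 2 = 2.177 mol.
V = nRT/P = (2.177 × 8.314 × 286) / (160 × 10³ Pa) = 0.0324 m³ = 32.4 L.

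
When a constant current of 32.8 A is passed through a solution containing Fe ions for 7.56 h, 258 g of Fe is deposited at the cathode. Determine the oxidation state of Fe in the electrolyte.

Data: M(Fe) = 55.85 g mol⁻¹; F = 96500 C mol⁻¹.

Q = I·t = 32.80 A × 27216 s = 892700 C, so n(e⁻) = 892700/96500 = 9.251 mol.
n(Fe) deposited = 258 / 55.85 = 4.620 mol.
Electrons per atom = n(e⁻)/n(Fe) = 9.251 / 4.620 = 2.00 ≈ 2, so the ion is Fe²⁺.

+2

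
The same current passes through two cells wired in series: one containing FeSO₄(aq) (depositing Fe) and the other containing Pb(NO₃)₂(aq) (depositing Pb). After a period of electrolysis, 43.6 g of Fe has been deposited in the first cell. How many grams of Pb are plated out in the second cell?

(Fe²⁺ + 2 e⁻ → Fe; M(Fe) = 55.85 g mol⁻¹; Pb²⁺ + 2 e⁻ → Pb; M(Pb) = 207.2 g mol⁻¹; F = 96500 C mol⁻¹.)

162 g

n(Fe) = 43.6 / 55.85 = 0.7807 mol.
Since Fe²⁺ + 2 e⁻ → Fe, n(e⁻) passed = 2 × 0.7807 = 1.561 mol.
Cells in series carry the same charge, so the same 1.561 mol of electrons passes through cell 2.
Pb²⁺ + 2 e⁻ → Pb, so n(Pb) = 1.561 / 2 = 0.7807 mol.
m(Pb) = 0.7807 × 207.2 = 162 g.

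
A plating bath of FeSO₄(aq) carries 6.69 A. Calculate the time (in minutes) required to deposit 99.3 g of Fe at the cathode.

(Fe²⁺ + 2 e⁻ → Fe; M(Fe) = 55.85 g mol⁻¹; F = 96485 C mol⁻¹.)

n(Fe) = m/M = 99.3 / 55.85 = 1.778 mol.
Each Fe atom requires 2 electrons, so n(e⁻) = 2 × 1.778 = 3.556 mol.
Q = n(e⁻)·F = 3.556 × 96485 = 343100 C.
t = Q/I = 343100 / 6.690 A = 51280 s = 855 min.

855 min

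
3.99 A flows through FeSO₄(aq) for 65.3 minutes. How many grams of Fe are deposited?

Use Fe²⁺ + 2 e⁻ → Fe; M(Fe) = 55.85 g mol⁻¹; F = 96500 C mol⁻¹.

Q = I·t = 3.990 A × 3918.0 s = 15630 C.
n(e⁻) = Q/F = 15630 / 96500 = 0.1620 mol.
Fe²⁺ + 2 e⁻ → Fe, so n(Fe) = n(e⁻)/2 = 0.08100 mol.
m = n·M = 0.08100 × 55.85 = 4.52 g.

4.52 g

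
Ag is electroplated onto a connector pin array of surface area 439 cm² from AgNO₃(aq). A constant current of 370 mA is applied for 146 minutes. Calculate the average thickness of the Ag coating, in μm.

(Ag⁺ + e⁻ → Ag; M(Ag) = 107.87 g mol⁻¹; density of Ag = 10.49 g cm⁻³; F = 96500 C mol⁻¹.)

Q = I·t = 0.3700 × 8760.0 = 3241 C; n(e⁻) = 0.03359 mol.
n(Ag) = n(e⁻)/1 = 0.03359 mol, so m = 0.03359 × 107.87 = 3.623 g.
Volume = m/ρ = 3.623 / 10.49 = 0.3454 cm³.
Thickness = V/A = 0.3454 / 439 = 7.87 × 10⁻⁴ cm = 7.87 μm.

7.87 μm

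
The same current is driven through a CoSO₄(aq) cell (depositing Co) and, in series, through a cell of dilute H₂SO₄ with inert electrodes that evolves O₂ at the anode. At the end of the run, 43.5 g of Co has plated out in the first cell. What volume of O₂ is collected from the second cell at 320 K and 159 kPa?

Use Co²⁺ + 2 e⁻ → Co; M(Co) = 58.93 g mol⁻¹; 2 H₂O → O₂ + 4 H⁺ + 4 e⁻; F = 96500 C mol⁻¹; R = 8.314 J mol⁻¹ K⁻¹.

6.18 L

n(Co) = 43.5 / 58.93 = 0.7382 mol, so n(e⁻) = 2 × 0.7382 = 1.476 mol.
The cells are in series, so the same 1.476 mol of electrons passes through the second cell.
2 H₂O → O₂ + 4 H⁺ + 4 e⁻ — 4 mol e⁻ per mol O₂, so n(O₂) = 1.476/4 = 0.3691 mol.
V = nRT/P = (0.3691 × 8.314 × 320) / (159 × 10³) = 0.00618 m³ = 6.18 L.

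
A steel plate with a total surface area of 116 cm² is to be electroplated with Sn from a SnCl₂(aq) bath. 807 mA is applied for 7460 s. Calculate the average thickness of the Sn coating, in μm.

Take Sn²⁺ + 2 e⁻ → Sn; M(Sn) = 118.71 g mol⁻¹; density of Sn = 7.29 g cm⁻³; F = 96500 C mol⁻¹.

43.8 μm

Q = I·t = 0.8070 × 7460.0 = 6020 C; n(e⁻) = 0.06239 mol.
n(Sn) = n(e⁻)/2 = 0.03119 mol, so m = 0.03119 × 118.71 = 3.703 g.
Volume = m/ρ = 3.703 / 7.29 = 0.5079 cm³.
Thickness = V/A = 0.5079 / 116 = 0.00438 cm = 43.8 μm.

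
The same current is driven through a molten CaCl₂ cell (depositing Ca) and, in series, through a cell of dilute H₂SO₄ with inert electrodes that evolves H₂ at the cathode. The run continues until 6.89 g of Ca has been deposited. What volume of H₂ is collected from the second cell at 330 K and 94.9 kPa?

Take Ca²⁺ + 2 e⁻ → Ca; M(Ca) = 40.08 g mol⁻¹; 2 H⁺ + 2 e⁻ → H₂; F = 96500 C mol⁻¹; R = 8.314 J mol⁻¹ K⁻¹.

4.97 L

n(Ca) = 6.89 / 40.08 = 0.1719 mol, so n(e⁻) = 2 × 0.1719 = 0.3438 mol.
The cells are in series, so the same 0.3438 mol of electrons passes through the second cell.
2 H⁺ + 2 e⁻ → H₂ — 2 mol e⁻ per mol H₂, so n(H₂) = 0.3438/2 = 0.1719 mol.
V = nRT/P = (0.1719 × 8.314 × 330) / (94.9 × 10³) = 0.00497 m³ = 4.97 L.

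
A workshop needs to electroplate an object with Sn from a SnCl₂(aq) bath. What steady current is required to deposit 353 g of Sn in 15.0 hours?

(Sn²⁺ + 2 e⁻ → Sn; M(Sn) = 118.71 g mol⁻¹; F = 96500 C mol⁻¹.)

n(Sn) = 353 / 118.71 = 2.974 mol.
n(e⁻) = 2 × 2.974 = 5.947 mol.
Q = n(e⁻)·F = 5.947 × 96500 = 573900 C.
I = Q/t = 573900 / 54000 s = 10.6 A.

10.6 A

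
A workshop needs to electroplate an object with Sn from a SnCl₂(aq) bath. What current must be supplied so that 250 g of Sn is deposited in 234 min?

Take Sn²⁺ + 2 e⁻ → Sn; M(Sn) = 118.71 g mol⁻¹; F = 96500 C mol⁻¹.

28.9 A

n(Sn) = 250 / 118.71 = 2.106 mol.
n(e⁻) = 2 × 2.106 = 4.212 mol.
Q = n(e⁻)·F = 4.212 × 96500 = 406500 C.
I = Q/t = 406500 / 14040 s = 28.9 A.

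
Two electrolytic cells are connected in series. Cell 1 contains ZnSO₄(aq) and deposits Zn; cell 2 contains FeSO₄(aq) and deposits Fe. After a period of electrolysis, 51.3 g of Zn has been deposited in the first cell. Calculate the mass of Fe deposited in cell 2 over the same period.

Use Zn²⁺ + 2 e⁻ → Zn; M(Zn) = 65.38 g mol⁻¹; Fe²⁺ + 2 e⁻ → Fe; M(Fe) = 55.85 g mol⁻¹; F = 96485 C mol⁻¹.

n(Zn) = 51.3 / 65.38 = 0.7846 mol.
Since Zn²⁺ + 2 e⁻ → Zn, n(e⁻) passed = 2 × 0.7846 = 1.569 mol.
Cells in series carry the same charge, so the same 1.569 mol of electrons passes through cell 2.
Fe²⁺ + 2 e⁻ → Fe, so n(Fe) = 1.569 / 2 = 0.7846 mol.
m(Fe) = 0.7846 × 55.85 = 43.8 g.

43.8 g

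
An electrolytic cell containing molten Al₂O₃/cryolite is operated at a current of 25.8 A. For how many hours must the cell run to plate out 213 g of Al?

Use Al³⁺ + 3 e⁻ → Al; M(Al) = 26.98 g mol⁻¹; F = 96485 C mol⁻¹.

n(Al) = m/M = 213 / 26.98 = 7.895 mol.
Each Al atom requires 3 electrons, so n(e⁻) = 3 × 7.895 = 23.68 mol.
Q = n(e⁻)·F = 23.68 × 96485 = 2285000 C.
t = Q/I = 2285000 / 25.80 A = 88570 s = 24.6 h.

24.6 h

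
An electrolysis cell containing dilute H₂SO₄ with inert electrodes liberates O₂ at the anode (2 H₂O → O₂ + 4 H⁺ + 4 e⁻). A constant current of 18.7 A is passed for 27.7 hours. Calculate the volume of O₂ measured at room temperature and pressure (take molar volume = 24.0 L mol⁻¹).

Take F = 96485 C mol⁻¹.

116 L

Q = I·t = 18.70 A × 99720 s = 1865000 C.
n(e⁻) = Q/F = 1865000 / 96485 = 19.33 mol.
4 electrons are transferred per O₂ molecule, so n(O₂) = 19.33 / 4 = 4.832 mol.
V = n × V_m = 4.832 × 24.0 = 116 L.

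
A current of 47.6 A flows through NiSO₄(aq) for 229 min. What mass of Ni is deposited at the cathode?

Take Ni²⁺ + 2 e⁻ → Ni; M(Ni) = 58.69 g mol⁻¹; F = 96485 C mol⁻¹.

199 g

Q = I·t = 47.60 A × 13740 s = 654000 C.
n(e⁻) = Q/F = 654000 / 96485 = 6.779 mol.
Ni²⁺ + 2 e⁻ → Ni, so n(Ni) = n(e⁻)/2 = 3.389 mol.
m = n·M = 3.389 × 58.69 = 199 g.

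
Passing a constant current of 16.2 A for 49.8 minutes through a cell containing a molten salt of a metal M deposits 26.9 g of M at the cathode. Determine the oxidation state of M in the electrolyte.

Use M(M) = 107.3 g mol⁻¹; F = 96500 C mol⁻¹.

+2

Q = I·t = 16.20 A × 2988.0 s = 48410 C, so n(e⁻) = 48410/96500 = 0.5016 mol.
n(M) deposited = 26.9 / 107.3 = 0.2507 mol.
Electrons per atom = n(e⁻)/n(M) = 0.5016 / 0.2507 = 2.00 ≈ 2, so the ion is M²⁺.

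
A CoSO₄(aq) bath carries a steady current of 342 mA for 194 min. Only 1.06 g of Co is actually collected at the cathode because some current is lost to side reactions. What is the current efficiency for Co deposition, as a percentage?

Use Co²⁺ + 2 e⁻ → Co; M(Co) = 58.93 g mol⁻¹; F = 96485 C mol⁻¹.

87.2 %

Q = I·t = 0.3420 × 11640 = 3981 C; n(e⁻) = 3981/96485 = 0.04126 mol.
Theoretical n(Co) = n(e⁻)/2 = 0.02063 mol, i.e. m_theo = 0.02063 × 58.93 = 1.216 g.
Efficiency = m_actual / m_theo = 1.06 / 1.216 = 87.2 %.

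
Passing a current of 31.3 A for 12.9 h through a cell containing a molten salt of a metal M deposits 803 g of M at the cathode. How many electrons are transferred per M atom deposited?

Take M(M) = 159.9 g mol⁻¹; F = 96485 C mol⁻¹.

Q = I·t = 31.30 A × 46440 s = 1454000 C, so n(e⁻) = 1454000/96485 = 15.07 mol.
n(M) deposited = 803 / 159.9 = 5.022 mol.
Electrons per atom = n(e⁻)/n(M) = 15.07 / 5.022 = 3.00 ≈ 3, so the ion is M³⁺.

3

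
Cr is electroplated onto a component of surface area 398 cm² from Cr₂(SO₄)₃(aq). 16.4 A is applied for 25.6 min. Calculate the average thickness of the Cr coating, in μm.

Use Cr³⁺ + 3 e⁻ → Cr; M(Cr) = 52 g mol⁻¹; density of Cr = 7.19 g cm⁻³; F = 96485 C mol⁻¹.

15.8 μm

Q = I·t = 16.40 × 1536.0 = 25190 C; n(e⁻) = 0.2611 mol.
n(Cr) = n(e⁻)/3 = 0.08703 mol, so m = 0.08703 × 52 = 4.525 g.
Volume = m/ρ = 4.525 / 7.19 = 0.6294 cm³.
Thickness = V/A = 0.6294 / 398 = 0.00158 cm = 15.8 μm.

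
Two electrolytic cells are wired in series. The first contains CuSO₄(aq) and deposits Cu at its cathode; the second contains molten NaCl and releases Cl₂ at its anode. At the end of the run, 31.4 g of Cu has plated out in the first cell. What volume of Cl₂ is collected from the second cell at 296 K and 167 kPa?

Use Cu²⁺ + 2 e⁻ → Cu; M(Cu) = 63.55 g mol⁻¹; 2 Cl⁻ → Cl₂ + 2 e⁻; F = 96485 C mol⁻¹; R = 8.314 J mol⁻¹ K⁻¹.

7.28 L

n(Cu) = 31.4 / 63.55 = 0.4941 mol, so n(e⁻) = 2 × 0.4941 = 0.9882 mol.
The cells are in series, so the same 0.9882 mol of electrons passes through the second cell.
2 Cl⁻ → Cl₂ + 2 e⁻ — 2 mol e⁻ per mol Cl₂, so n(Cl₂) = 0.9882/2 = 0.4941 mol.
V = nRT/P = (0.4941 × 8.314 × 296) / (167 × 10³) = 0.00728 m³ = 7.28 L.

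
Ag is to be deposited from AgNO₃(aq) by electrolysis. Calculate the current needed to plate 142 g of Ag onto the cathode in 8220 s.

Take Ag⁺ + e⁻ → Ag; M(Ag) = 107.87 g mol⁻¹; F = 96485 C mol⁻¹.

15.5 A

n(Ag) = 142 / 107.87 = 1.316 mol.
n(e⁻) = 1 × 1.316 = 1.316 mol.
Q = n(e⁻)·F = 1.316 × 96485 = 127000 C.
I = Q/t = 127000 / 8220.0 s = 15.5 A.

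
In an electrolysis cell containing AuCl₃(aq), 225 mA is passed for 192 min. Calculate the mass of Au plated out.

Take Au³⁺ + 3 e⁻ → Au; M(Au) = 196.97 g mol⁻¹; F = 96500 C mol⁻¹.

Q = I·t = 0.2250 A × 11520 s = 2592 C.
n(e⁻) = Q/F = 2592 / 96500 = 0.02686 mol.
Au³⁺ + 3 e⁻ → Au, so n(Au) = n(e⁻)/3 = 0.008953 mol.
m = n·M = 0.008953 × 196.97 = 1.76 g.

1.76 g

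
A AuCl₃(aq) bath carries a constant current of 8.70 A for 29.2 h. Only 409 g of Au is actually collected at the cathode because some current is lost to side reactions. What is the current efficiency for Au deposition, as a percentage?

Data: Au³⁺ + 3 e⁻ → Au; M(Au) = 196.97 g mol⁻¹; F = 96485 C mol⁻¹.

65.7 %

Q = I·t = 8.700 × 105120 = 914500 C; n(e⁻) = 914500/96485 = 9.479 mol.
Theoretical n(Au) = n(e⁻)/3 = 3.160 mol, i.e. m_theo = 3.160 × 196.97 = 622.3 g.
Efficiency = m_actual / m_theo = 409 / 622.3 = 65.7 %.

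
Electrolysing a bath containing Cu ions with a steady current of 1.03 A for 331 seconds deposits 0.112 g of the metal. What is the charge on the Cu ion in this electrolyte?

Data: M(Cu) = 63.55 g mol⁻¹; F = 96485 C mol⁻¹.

+2

Q = I·t = 1.030 A × 331.00 s = 340.9 C, so n(e⁻) = 340.9/96485 = 0.003534 mol.
n(Cu) deposited = 0.112 / 63.55 = 0.001762 mol.
Electrons per atom = n(e⁻)/n(Cu) = 0.003534 / 0.001762 = 2.00 ≈ 2, so the ion is Cu²⁺.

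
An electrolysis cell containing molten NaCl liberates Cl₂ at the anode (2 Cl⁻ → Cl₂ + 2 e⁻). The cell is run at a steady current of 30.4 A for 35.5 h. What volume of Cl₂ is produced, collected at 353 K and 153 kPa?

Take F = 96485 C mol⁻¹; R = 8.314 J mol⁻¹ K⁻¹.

Q = I·t = 30.40 A × 127800 s = 3885000 C.
n(e⁻) = Q/F = 3885000 / 96485 = 40.27 mol.
2 electrons are transferred per Cl₂ molecule, so n(Cl₂) = 40.27 / 2 = 20.13 mol.
V = nRT/P = (20.13 × 8.314 × 353) / (153 × 10³ Pa) = 0.386 m³ = 386 L.

386 L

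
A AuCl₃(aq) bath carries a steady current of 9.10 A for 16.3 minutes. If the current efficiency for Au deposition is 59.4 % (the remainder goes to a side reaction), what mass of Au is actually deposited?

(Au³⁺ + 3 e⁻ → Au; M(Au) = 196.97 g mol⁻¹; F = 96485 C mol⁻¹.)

Q = I·t = 9.100 × 978.00 = 8900 C.
n(e⁻) = 8900/96485 = 0.09224 mol; theoretically n(Au) = 0.09224/3 = 0.03075 mol, m_theo = 6.056 g.
At 59.4 % efficiency, m_actual = 0.594 × 6.056 = 3.60 g.

3.60 g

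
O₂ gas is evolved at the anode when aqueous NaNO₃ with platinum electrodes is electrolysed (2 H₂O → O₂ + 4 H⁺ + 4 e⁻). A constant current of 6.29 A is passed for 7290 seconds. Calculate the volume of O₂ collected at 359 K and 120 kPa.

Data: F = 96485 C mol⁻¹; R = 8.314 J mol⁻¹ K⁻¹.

2.96 L

Q = I·t = 6.290 A × 7290.0 s = 45850 C.
n(e⁻) = Q/F = 45850 / 96485 = 0.4752 mol.
4 electrons are transferred per O₂ molecule, so n(O₂) = 0.4752 / 4 = 0.1188 mol.
V = nRT/P = (0.1188 × 8.314 × 359) / (120 × 10³ Pa) = 0.00296 m³ = 2.96 L.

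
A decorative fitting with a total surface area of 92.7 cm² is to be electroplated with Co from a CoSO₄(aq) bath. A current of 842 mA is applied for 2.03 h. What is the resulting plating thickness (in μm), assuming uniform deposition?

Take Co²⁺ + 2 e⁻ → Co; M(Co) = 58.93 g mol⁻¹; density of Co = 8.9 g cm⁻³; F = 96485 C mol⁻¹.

22.8 μm

Q = I·t = 0.8420 × 7308.0 = 6153 C; n(e⁻) = 0.06378 mol.
n(Co) = n(e⁻)/2 = 0.03189 mol, so m = 0.03189 × 58.93 = 1.879 g.
Volume = m/ρ = 1.879 / 8.9 = 0.2111 cm³.
Thickness = V/A = 0.2111 / 92.7 = 0.00228 cm = 22.8 μm.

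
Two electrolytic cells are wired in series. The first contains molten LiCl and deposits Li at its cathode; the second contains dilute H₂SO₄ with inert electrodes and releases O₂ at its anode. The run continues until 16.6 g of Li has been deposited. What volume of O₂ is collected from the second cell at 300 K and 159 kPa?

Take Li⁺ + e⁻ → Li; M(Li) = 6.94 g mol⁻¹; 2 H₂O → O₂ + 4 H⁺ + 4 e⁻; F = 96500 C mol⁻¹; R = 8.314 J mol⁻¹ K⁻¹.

9.38 L

n(Li) = 16.6 / 6.94 = 2.392 mol, so n(e⁻) = 1 × 2.392 = 2.392 mol.
The cells are in series, so the same 2.392 mol of electrons passes through the second cell.
2 H₂O → O₂ + 4 H⁺ + 4 e⁻ — 4 mol e⁻ per mol O₂, so n(O₂) = 2.392/4 = 0.5980 mol.
V = nRT/P = (0.5980 × 8.314 × 300) / (159 × 10³) = 0.00938 m³ = 9.38 L.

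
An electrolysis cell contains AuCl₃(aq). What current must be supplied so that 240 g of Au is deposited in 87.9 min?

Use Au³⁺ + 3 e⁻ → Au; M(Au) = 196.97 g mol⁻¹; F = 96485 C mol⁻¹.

n(Au) = 240 / 196.97 = 1.218 mol.
n(e⁻) = 3 × 1.218 = 3.655 mol.
Q = n(e⁻)·F = 3.655 × 96485 = 352700 C.
I = Q/t = 352700 / 5274.0 s = 66.9 A.

66.9 A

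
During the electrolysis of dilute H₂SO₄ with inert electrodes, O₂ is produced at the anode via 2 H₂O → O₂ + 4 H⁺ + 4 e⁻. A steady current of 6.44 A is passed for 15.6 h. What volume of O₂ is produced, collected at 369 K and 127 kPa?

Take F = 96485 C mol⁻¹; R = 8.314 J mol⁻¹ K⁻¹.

22.6 L

Q = I·t = 6.440 A × 56160 s = 361700 C.
n(e⁻) = Q/F = 361700 / 96485 = 3.748 mol.
4 electrons are transferred per O₂ molecule, so n(O₂) = 3.748 / 4 = 0.9371 mol.
V = nRT/P = (0.9371 × 8.314 × 369) / (127 × 10³ Pa) = 0.0226 m³ = 22.6 L.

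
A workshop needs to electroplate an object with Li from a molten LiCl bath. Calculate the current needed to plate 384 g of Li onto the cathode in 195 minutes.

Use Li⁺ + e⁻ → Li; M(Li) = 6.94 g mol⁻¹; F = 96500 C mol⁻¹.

n(Li) = 384 / 6.94 = 55.33 mol.
n(e⁻) = 1 × 55.33 = 55.33 mol.
Q = n(e⁻)·F = 55.33 × 96500 = 5339000 C.
I = Q/t = 5339000 / 11700 s = 456 A.

456 A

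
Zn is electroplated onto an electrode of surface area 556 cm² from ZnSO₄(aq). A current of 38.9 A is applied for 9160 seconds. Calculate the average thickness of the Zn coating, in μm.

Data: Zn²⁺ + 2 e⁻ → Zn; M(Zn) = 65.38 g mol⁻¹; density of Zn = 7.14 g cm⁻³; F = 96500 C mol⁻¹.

304 μm

Q = I·t = 38.90 × 9160.0 = 356300 C; n(e⁻) = 3.692 mol.
n(Zn) = n(e⁻)/2 = 1.846 mol, so m = 1.846 × 65.38 = 120.7 g.
Volume = m/ρ = 120.7 / 7.14 = 16.91 cm³.
Thickness = V/A = 16.91 / 556 = 0.0304 cm = 304 μm.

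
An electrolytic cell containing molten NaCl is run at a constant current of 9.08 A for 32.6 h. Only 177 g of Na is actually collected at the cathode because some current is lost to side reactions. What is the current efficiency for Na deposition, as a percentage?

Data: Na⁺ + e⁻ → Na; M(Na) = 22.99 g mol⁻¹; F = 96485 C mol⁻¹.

Q = I·t = 9.080 × 117360 = 1066000 C; n(e⁻) = 1066000/96485 = 11.04 mol.
Theoretical n(Na) = n(e⁻)/1 = 11.04 mol, i.e. m_theo = 11.04 × 22.99 = 253.9 g.
Efficiency = m_actual / m_theo = 177 / 253.9 = 69.7 %.

69.7 %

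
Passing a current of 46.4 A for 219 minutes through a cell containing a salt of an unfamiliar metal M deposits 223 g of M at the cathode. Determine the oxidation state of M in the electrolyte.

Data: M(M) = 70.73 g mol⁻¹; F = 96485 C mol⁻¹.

Q = I·t = 46.40 A × 13140 s = 609700 C, so n(e⁻) = 609700/96485 = 6.319 mol.
n(M) deposited = 223 / 70.73 = 3.153 mol.
Electrons per atom = n(e⁻)/n(M) = 6.319 / 3.153 = 2.00 ≈ 2, so the ion is M²⁺.

+2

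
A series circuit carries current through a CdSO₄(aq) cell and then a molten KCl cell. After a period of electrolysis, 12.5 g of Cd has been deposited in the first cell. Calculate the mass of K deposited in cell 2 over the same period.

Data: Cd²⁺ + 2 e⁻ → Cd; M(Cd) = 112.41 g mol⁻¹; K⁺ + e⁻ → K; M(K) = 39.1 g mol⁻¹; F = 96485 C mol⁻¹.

8.70 g

n(Cd) = 12.5 / 112.41 = 0.1112 mol.
Since Cd²⁺ + 2 e⁻ → Cd, n(e⁻) passed = 2 × 0.1112 = 0.2224 mol.
Cells in series carry the same charge, so the same 0.2224 mol of electrons passes through cell 2.
K⁺ + e⁻ → K, so n(K) = 0.2224 / 1 = 0.2224 mol.
m(K) = 0.2224 × 39.1 = 8.70 g.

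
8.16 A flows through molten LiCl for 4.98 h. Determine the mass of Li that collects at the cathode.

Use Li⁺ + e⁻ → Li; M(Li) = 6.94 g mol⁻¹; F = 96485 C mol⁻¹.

Q = I·t = 8.160 A × 17928 s = 146300 C.
n(e⁻) = Q/F = 146300 / 96485 = 1.516 mol.
Li⁺ + e⁻ → Li, so n(Li) = n(e⁻)/1 = 1.516 mol.
m = n·M = 1.516 × 6.94 = 10.5 g.

10.5 g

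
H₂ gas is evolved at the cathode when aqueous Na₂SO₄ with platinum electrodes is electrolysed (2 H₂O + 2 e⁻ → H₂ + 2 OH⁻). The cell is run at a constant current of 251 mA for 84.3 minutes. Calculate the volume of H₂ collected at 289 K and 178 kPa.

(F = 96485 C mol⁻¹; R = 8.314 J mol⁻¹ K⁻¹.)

0.0888 L

Q = I·t = 0.2510 A × 5058.0 s = 1270 C.
n(e⁻) = Q/F = 1270 / 96485 = 0.01316 mol.
2 electrons are transferred per H₂ molecule, so n(H₂) = 0.01316 / 2 = 0.006579 mol.
V = nRT/P = (0.006579 × 8.314 × 289) / (178 × 10³ Pa) = 8.88 × 10⁻⁵ m³ = 0.0888 L.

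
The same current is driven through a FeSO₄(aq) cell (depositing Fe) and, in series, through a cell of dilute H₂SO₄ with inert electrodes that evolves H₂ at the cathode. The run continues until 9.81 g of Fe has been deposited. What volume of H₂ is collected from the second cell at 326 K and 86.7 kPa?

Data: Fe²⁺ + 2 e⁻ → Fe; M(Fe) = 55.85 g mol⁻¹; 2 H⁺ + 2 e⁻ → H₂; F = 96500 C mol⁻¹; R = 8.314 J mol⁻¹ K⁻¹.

5.49 L

n(Fe) = 9.81 / 55.85 = 0.1756 mol, so n(e⁻) = 2 × 0.1756 = 0.3513 mol.
The cells are in series, so the same 0.3513 mol of electrons passes through the second cell.
2 H⁺ + 2 e⁻ → H₂ — 2 mol e⁻ per mol H₂, so n(H₂) = 0.3513/2 = 0.1756 mol.
V = nRT/P = (0.1756 × 8.314 × 326) / (86.7 × 10³) = 0.00549 m³ = 5.49 L.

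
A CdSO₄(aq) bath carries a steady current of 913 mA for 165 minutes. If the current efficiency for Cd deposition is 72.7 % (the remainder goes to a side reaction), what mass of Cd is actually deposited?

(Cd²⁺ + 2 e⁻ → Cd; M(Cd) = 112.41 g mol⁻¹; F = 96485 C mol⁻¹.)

Q = I·t = 0.9130 × 9900.0 = 9039 C.
n(e⁻) = 9039/96485 = 0.09368 mol; theoretically n(Cd) = 0.09368/2 = 0.04684 mol, m_theo = 5.265 g.
At 72.7 % efficiency, m_actual = 0.727 × 5.265 = 3.83 g.

3.83 g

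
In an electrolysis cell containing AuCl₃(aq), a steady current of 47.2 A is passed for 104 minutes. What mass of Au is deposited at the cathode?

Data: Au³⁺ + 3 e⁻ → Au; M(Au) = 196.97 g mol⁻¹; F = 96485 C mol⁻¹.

200 g

Q = I·t = 47.20 A × 6240.0 s = 294500 C.
n(e⁻) = Q/F = 294500 / 96485 = 3.053 mol.
Au³⁺ + 3 e⁻ → Au, so n(Au) = n(e⁻)/3 = 1.018 mol.
m = n·M = 1.018 × 196.97 = 200 g.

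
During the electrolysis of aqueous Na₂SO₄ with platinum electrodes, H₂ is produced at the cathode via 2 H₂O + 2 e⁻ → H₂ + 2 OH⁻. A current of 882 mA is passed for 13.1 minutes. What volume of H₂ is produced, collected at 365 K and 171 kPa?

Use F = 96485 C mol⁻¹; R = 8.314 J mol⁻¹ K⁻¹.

0.0638 L

Q = I·t = 0.8820 A × 786.00 s = 693.3 C.
n(e⁻) = Q/F = 693.3 / 96485 = 0.007185 mol.
2 electrons are transferred per H₂ molecule, so n(H₂) = 0.007185 / 2 = 0.003593 mol.
V = nRT/P = (0.003593 × 8.314 × 365) / (171 × 10³ Pa) = 6.38 × 10⁻⁵ m³ = 0.0638 L.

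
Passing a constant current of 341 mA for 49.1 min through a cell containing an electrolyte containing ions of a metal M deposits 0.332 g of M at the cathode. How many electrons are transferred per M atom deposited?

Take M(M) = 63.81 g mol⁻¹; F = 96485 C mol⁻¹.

2

Q = I·t = 0.3410 A × 2946.0 s = 1005 C, so n(e⁻) = 1005/96485 = 0.01041 mol.
n(M) deposited = 0.332 / 63.81 = 0.005203 mol.
Electrons per atom = n(e⁻)/n(M) = 0.01041 / 0.005203 = 2.00 ≈ 2, so the ion is M²⁺.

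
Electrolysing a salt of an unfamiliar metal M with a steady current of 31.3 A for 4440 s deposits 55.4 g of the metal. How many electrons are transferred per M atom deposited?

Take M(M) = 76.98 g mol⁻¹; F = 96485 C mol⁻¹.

2

Q = I·t = 31.30 A × 4440.0 s = 139000 C, so n(e⁻) = 139000/96485 = 1.440 mol.
n(M) deposited = 55.4 / 76.98 = 0.7197 mol.
Electrons per atom = n(e⁻)/n(M) = 1.440 / 0.7197 = 2.00 ≈ 2, so the ion is M²⁺.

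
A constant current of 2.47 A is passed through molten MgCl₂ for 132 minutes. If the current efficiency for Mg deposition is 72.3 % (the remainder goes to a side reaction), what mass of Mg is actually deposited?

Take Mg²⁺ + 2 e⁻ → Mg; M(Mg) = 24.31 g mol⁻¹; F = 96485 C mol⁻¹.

Q = I·t = 2.470 × 7920.0 = 19560 C.
n(e⁻) = 19560/96485 = 0.2028 mol; theoretically n(Mg) = 0.2028/2 = 0.1014 mol, m_theo = 2.464 g.
At 72.3 % efficiency, m_actual = 0.723 × 2.464 = 1.78 g.

1.78 g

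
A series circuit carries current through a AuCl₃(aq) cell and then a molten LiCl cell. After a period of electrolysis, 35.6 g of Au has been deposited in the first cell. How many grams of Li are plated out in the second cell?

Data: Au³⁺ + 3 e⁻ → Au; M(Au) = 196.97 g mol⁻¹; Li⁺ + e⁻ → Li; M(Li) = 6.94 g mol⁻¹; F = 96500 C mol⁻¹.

3.76 g

n(Au) = 35.6 / 196.97 = 0.1807 mol.
Since Au³⁺ + 3 e⁻ → Au, n(e⁻) passed = 3 × 0.1807 = 0.5422 mol.
Cells in series carry the same charge, so the same 0.5422 mol of electrons passes through cell 2.
Li⁺ + e⁻ → Li, so n(Li) = 0.5422 / 1 = 0.5422 mol.
m(Li) = 0.5422 × 6.94 = 3.76 g.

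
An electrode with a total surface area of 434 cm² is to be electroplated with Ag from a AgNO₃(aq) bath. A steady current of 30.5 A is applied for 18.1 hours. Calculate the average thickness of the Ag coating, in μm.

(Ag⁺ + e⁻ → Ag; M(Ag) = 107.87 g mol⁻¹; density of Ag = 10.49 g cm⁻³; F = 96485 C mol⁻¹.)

Q = I·t = 30.50 × 65160 = 1987000 C; n(e⁻) = 20.60 mol.
n(Ag) = n(e⁻)/1 = 20.60 mol, so m = 20.60 × 107.87 = 2222 g.
Volume = m/ρ = 2222 / 10.49 = 211.8 cm³.
Thickness = V/A = 211.8 / 434 = 0.488 cm = 4880 μm.

4880 μm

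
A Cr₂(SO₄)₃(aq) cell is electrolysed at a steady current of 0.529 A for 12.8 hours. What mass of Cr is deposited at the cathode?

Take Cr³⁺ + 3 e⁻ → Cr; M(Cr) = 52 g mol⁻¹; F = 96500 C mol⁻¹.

4.38 g

Q = I·t = 0.5290 A × 46080 s = 24380 C.
n(e⁻) = Q/F = 24380 / 96500 = 0.2526 mol.
Cr³⁺ + 3 e⁻ → Cr, so n(Cr) = n(e⁻)/3 = 0.08420 mol.
m = n·M = 0.08420 × 52 = 4.38 g.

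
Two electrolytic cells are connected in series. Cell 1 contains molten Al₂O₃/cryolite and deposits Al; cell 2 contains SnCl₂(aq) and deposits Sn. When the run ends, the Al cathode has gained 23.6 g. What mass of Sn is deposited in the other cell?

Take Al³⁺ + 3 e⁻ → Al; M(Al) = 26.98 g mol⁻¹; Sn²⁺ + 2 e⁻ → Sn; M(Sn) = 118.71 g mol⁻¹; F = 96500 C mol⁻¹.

156 g

n(Al) = 23.6 / 26.98 = 0.8747 mol.
Since Al³⁺ + 3 e⁻ → Al, n(e⁻) passed = 3 × 0.8747 = 2.624 mol.
Cells in series carry the same charge, so the same 2.624 mol of electrons passes through cell 2.
Sn²⁺ + 2 e⁻ → Sn, so n(Sn) = 2.624 / 2 = 1.312 mol.
m(Sn) = 1.312 × 118.71 = 156 g.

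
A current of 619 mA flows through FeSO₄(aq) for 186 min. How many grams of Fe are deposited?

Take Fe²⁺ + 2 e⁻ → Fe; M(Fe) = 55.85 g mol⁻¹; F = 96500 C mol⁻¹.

2.00 g

Q = I·t = 0.6190 A × 11160 s = 6908 C.
n(e⁻) = Q/F = 6908 / 96500 = 0.07159 mol.
Fe²⁺ + 2 e⁻ → Fe, so n(Fe) = n(e⁻)/2 = 0.03579 mol.
m = n·M = 0.03579 × 55.85 = 2.00 g.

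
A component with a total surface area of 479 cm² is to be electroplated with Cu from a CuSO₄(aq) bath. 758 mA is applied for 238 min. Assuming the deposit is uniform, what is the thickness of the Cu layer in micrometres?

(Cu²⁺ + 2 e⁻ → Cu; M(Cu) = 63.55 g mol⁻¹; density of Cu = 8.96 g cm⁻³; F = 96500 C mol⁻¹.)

Q = I·t = 0.7580 × 14280 = 10820 C; n(e⁻) = 0.1122 mol.
n(Cu) = n(e⁻)/2 = 0.05608 mol, so m = 0.05608 × 63.55 = 3.564 g.
Volume = m/ρ = 3.564 / 8.96 = 0.3978 cm³.
Thickness = V/A = 0.3978 / 479 = 8.30 × 10⁻⁴ cm = 8.30 μm.

8.30 μm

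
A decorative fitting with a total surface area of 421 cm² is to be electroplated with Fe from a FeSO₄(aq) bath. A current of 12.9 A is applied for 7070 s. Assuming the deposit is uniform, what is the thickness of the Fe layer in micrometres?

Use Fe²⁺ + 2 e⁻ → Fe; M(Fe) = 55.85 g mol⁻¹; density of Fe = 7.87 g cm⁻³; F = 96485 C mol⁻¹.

79.7 μm

Q = I·t = 12.90 × 7070.0 = 91200 C; n(e⁻) = 0.9453 mol.
n(Fe) = n(e⁻)/2 = 0.4726 mol, so m = 0.4726 × 55.85 = 26.40 g.
Volume = m/ρ = 26.40 / 7.87 = 3.354 cm³.
Thickness = V/A = 3.354 / 421 = 0.00797 cm = 79.7 μm.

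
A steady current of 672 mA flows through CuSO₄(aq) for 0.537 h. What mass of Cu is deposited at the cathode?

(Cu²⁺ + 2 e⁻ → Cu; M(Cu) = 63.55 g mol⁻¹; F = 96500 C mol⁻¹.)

Q = I·t = 0.6720 A × 1933.2 s = 1299 C.
n(e⁻) = Q/F = 1299 / 96500 = 0.01346 mol.
Cu²⁺ + 2 e⁻ → Cu, so n(Cu) = n(e⁻)/2 = 0.006731 mol.
m = n·M = 0.006731 × 63.55 = 0.428 g.

0.428 g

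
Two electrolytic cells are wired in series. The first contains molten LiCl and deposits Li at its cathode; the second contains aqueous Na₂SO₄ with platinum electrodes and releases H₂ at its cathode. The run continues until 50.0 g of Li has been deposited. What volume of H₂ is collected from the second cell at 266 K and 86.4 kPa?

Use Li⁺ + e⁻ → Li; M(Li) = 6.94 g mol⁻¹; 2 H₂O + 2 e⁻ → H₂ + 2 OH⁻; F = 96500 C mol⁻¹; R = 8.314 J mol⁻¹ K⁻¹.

92.2 L

n(Li) = 50.0 / 6.94 = 7.205 mol, so n(e⁻) = 1 × 7.205 = 7.205 mol.
The cells are in series, so the same 7.205 mol of electrons passes through the second cell.
2 H₂O + 2 e⁻ → H₂ + 2 OH⁻ — 2 mol e⁻ per mol H₂, so n(H₂) = 7.205/2 = 3.602 mol.
V = nRT/P = (3.602 × 8.314 × 266) / (86.4 × 10³) = 0.0922 m³ = 92.2 L.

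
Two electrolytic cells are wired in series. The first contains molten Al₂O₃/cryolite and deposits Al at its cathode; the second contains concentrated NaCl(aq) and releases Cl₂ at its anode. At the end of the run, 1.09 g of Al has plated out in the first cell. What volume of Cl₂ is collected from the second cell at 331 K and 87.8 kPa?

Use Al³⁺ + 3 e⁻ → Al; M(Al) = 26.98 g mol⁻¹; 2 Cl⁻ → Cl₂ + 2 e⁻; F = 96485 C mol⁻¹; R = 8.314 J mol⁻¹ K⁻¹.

1.90 L

n(Al) = 1.09 / 26.98 = 0.04040 mol, so n(e⁻) = 3 × 0.04040 = 0.1212 mol.
The cells are in series, so the same 0.1212 mol of electrons passes through the second cell.
2 Cl⁻ → Cl₂ + 2 e⁻ — 2 mol e⁻ per mol Cl₂, so n(Cl₂) = 0.1212/2 = 0.06060 mol.
V = nRT/P = (0.06060 × 8.314 × 331) / (87.8 × 10³) = 0.00190 m³ = 1.90 L.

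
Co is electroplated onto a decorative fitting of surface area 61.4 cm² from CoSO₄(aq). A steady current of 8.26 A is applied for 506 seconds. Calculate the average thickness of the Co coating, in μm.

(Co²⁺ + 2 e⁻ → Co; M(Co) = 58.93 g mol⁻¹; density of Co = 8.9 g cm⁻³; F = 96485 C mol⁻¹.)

Q = I·t = 8.260 × 506.00 = 4180 C; n(e⁻) = 0.04332 mol.
n(Co) = n(e⁻)/2 = 0.02166 mol, so m = 0.02166 × 58.93 = 1.276 g.
Volume = m/ρ = 1.276 / 8.9 = 0.1434 cm³.
Thickness = V/A = 0.1434 / 61.4 = 0.00234 cm = 23.4 μm.

23.4 μm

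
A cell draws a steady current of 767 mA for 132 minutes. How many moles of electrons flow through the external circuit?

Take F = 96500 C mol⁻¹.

0.0629 mol

Q = I·t = 0.7670 A × 7920.0 s = 6075 C.
n(e⁻) = Q/F = 6075 / 96500 = 0.0629 mol.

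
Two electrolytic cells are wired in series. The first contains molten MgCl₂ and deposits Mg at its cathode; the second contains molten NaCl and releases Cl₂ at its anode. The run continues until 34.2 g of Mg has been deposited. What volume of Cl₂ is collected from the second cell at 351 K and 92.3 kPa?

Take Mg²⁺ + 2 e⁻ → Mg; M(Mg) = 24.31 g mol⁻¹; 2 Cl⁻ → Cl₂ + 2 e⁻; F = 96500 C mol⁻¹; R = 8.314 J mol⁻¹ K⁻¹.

n(Mg) = 34.2 / 24.31 = 1.407 mol, so n(e⁻) = 2 × 1.407 = 2.814 mol.
The cells are in series, so the same 2.814 mol of electrons passes through the second cell.
2 Cl⁻ → Cl₂ + 2 e⁻ — 2 mol e⁻ per mol Cl₂, so n(Cl₂) = 2.814/2 = 1.407 mol.
V = nRT/P = (1.407 × 8.314 × 351) / (92.3 × 10³) = 0.0445 m³ = 44.5 L.

44.5 L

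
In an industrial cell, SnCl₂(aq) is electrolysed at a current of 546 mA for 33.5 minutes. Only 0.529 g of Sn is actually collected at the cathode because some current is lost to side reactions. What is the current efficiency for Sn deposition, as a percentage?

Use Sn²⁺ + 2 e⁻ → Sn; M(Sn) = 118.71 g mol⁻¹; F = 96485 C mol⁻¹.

Q = I·t = 0.5460 × 2010.0 = 1097 C; n(e⁻) = 1097/96485 = 0.01137 mol.
Theoretical n(Sn) = n(e⁻)/2 = 0.005687 mol, i.e. m_theo = 0.005687 × 118.71 = 0.6751 g.
Efficiency = m_actual / m_theo = 0.529 / 0.6751 = 78.4 %.

78.4 %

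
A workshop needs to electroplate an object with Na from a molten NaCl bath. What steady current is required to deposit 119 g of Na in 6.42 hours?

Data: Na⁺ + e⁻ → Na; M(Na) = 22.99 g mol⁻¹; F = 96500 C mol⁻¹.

21.6 A

n(Na) = 119 / 22.99 = 5.176 mol.
n(e⁻) = 1 × 5.176 = 5.176 mol.
Q = n(e⁻)·F = 5.176 × 96500 = 499500 C.
I = Q/t = 499500 / 23112 s = 21.6 A.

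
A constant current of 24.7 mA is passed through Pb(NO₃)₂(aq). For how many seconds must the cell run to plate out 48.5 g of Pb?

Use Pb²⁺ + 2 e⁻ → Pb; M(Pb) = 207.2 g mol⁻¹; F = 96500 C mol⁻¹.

n(Pb) = m/M = 48.5 / 207.2 = 0.2341 mol.
Each Pb atom requires 2 electrons, so n(e⁻) = 2 × 0.2341 = 0.4681 mol.
Q = n(e⁻)·F = 0.4681 × 96500 = 45180 C.
t = Q/I = 45180 / 0.02470 A = 1829000 s.

1.83 × 10⁶ s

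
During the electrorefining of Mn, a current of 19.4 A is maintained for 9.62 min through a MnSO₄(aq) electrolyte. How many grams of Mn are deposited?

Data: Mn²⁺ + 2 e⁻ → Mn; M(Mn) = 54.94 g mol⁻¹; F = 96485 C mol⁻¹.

Q = I·t = 19.40 A × 577.20 s = 11200 C.
n(e⁻) = Q/F = 11200 / 96485 = 0.1161 mol.
Mn²⁺ + 2 e⁻ → Mn, so n(Mn) = n(e⁻)/2 = 0.05803 mol.
m = n·M = 0.05803 × 54.94 = 3.19 g.

3.19 g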